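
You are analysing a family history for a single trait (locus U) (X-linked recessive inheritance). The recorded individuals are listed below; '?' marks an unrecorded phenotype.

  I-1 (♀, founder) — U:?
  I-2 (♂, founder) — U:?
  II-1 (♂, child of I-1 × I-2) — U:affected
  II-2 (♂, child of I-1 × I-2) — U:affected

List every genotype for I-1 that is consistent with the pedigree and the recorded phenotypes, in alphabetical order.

I-1 ∈ {X^UX^u, X^uX^u}

U/I-1 ? ·: X^UX^u|X^uX^u
U/I-2 ? ·: X^UY|X^uY
U/II-1 aff I-1×I-2: X^uY
U/II-2 aff I-1×I-2: X^uY
⇒ U over [I-1,I-2,II-1,II-2]: 4 consistent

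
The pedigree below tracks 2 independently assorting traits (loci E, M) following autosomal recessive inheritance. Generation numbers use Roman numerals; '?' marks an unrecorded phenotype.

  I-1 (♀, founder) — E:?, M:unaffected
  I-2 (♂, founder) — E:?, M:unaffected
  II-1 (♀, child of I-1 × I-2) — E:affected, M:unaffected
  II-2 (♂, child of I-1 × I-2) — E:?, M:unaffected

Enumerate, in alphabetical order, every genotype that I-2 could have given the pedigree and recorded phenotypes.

E/I-1 ? ·: Ee|ee
E/I-2 ? ·: Ee|ee
E/II-1 aff I-1×I-2: ee
E/II-2 ? I-1×I-2: EE|Ee|ee
⇒ E over [I-1,I-2,II-1,II-2]: 8 consistent
M/I-1 un ·: MM|Mm
M/I-2 un ·: MM|Mm
M/II-1 un I-1×I-2: MM|Mm
M/II-2 un I-1×I-2: MM|Mm
⇒ M over [I-1,I-2,II-1,II-2]: 13 consistent

I-2 ∈ {Ee MM, Ee Mm, ee MM, ee Mm}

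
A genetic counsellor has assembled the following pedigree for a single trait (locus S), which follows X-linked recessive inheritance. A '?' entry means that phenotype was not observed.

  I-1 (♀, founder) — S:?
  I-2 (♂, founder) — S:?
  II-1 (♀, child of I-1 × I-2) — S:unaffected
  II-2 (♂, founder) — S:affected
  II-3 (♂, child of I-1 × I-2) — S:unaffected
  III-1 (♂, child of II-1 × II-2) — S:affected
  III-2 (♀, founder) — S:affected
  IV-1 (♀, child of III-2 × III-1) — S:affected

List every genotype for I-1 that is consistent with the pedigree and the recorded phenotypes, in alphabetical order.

I-1 ∈ {X^SX^S, X^SX^s}

S/I-1 ? ·: X^SX^S|X^SX^s
S/I-2 ? ·: X^SY|X^sY
S/II-1 un I-1×I-2: X^SX^s
S/II-2 aff ·: X^sY
S/II-3 un I-1×I-2: X^SY
S/III-1 aff II-1×II-2: X^sY
S/III-2 aff ·: X^sX^s
S/IV-1 aff III-2×III-1: X^sX^s
⇒ S over [I-1,I-2,II-1,II-2,II-3,III-1,III-2,IV-1]: 3 consistent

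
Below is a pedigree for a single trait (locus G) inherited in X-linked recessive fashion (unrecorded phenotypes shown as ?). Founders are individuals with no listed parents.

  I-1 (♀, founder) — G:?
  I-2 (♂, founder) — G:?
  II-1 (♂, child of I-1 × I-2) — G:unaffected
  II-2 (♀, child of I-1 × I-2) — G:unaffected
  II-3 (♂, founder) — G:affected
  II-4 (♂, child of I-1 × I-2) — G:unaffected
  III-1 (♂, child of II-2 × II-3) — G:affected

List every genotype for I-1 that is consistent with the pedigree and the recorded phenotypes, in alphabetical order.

I-1 ∈ {X^GX^G, X^GX^g}

G/I-1 ? ·: X^GX^G|X^GX^g
G/I-2 ? ·: X^GY|X^gY
G/II-1 un I-1×I-2: X^GY
G/II-2 un I-1×I-2: X^GX^g
G/II-3 aff ·: X^gY
G/II-4 un I-1×I-2: X^GY
G/III-1 aff II-2×II-3: X^gY
⇒ G over [I-1,I-2,II-1,II-2,II-3,II-4,III-1]: 3 consistent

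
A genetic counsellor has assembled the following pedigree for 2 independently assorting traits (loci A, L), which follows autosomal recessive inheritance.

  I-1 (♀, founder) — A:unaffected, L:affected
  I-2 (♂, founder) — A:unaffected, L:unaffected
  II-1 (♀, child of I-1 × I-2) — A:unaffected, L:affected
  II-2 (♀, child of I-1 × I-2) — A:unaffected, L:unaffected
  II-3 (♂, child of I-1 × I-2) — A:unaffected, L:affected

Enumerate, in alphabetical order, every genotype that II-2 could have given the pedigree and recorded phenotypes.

A/I-1 un ·: AA|Aa
A/I-2 un ·: AA|Aa
A/II-1 un I-1×I-2: AA|Aa
A/II-2 un I-1×I-2: AA|Aa
A/II-3 un I-1×I-2: AA|Aa
⇒ A over [I-1,I-2,II-1,II-2,II-3]: 25 consistent
L/I-1 aff ·: ll
L/I-2 un ·: Ll
L/II-1 aff I-1×I-2: ll
L/II-2 un I-1×I-2: Ll
L/II-3 aff I-1×I-2: ll
⇒ L over [I-1,I-2,II-1,II-2,II-3]: 1 consistent

II-2 ∈ {AA Ll, Aa Ll}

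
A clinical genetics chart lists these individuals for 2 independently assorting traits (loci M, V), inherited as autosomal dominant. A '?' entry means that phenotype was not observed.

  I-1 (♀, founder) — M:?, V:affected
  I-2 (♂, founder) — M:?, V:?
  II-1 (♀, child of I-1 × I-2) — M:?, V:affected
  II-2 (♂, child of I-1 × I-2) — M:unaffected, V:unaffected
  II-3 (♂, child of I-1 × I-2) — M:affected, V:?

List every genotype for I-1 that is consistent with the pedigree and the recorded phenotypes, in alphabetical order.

I-1 ∈ {Mm Vv, mm Vv}

M/I-1 ? ·: mm|Mm
M/I-2 ? ·: mm|Mm
M/II-1 ? I-1×I-2: mm|Mm|MM
M/II-2 un I-1×I-2: mm
M/II-3 aff I-1×I-2: Mm|MM
⇒ M over [I-1,I-2,II-1,II-2,II-3]: 10 consistent
V/I-1 aff ·: Vv
V/I-2 ? ·: vv|Vv
V/II-1 aff I-1×I-2: Vv|VV
V/II-2 un I-1×I-2: vv
V/II-3 ? I-1×I-2: vv|Vv|VV
⇒ V over [I-1,I-2,II-1,II-2,II-3]: 8 consistent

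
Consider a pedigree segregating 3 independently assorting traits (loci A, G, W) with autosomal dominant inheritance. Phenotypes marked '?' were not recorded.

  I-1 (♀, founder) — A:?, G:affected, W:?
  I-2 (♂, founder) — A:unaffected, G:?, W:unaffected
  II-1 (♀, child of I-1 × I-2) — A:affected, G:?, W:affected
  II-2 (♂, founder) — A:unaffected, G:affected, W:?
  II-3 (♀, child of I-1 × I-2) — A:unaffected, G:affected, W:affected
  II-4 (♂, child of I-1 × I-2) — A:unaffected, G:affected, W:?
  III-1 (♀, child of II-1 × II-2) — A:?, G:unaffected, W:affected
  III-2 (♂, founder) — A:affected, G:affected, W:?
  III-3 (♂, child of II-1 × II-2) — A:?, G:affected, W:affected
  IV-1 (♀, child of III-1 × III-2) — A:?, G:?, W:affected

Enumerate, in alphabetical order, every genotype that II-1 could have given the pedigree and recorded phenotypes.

A/I-1 ? ·: Aa
A/I-2 un ·: aa
A/II-1 aff I-1×I-2: Aa
A/II-2 un ·: aa
A/II-3 un I-1×I-2: aa
A/II-4 un I-1×I-2: aa
A/III-1 ? II-1×II-2: aa|Aa
A/III-2 aff ·: Aa|AA
A/III-3 ? II-1×II-2: aa|Aa
A/IV-1 ? III-1×III-2: aa|Aa|AA
⇒ A over [I-1,I-2,II-1,II-2,II-3,II-4,III-1,III-2,III-3,IV-1]: 16 consistent
G/I-1 aff ·: Gg|GG
G/I-2 ? ·: gg|Gg|GG
G/II-1 ? I-1×I-2: gg|Gg
G/II-2 aff ·: Gg
G/II-3 aff I-1×I-2: Gg|GG
G/II-4 aff I-1×I-2: Gg|GG
G/III-1 un II-1×II-2: gg
G/III-2 aff ·: Gg|GG
G/III-3 aff II-1×II-2: Gg|GG
G/IV-1 ? III-1×III-2: gg|Gg
⇒ G over [I-1,I-2,II-1,II-2,II-3,II-4,III-1,III-2,III-3,IV-1]: 99 consistent
W/I-1 ? ·: Ww|WW
W/I-2 un ·: ww
W/II-1 aff I-1×I-2: Ww
W/II-2 ? ·: ww|Ww|WW
W/II-3 aff I-1×I-2: Ww
W/II-4 ? I-1×I-2: ww|Ww
W/III-1 aff II-1×II-2: Ww|WW
W/III-2 ? ·: ww|Ww|WW
W/III-3 aff II-1×II-2: Ww|WW
W/IV-1 aff III-1×III-2: Ww|WW
⇒ W over [I-1,I-2,II-1,II-2,II-3,II-4,III-1,III-2,III-3,IV-1]: 123 consistent

II-1 ∈ {Aa Gg Ww, Aa gg Ww}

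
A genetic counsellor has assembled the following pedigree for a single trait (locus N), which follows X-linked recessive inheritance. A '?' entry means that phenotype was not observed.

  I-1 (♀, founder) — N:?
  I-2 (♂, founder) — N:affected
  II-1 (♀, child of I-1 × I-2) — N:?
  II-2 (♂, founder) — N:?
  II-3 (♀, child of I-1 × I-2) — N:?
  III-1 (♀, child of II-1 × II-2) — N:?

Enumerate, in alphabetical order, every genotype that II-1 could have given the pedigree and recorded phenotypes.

N/I-1 ? ·: X^NX^N|X^NX^n|X^nX^n
N/I-2 aff ·: X^nY
N/II-1 ? I-1×I-2: X^NX^n|X^nX^n
N/II-2 ? ·: X^NY|X^nY
N/II-3 ? I-1×I-2: X^NX^n|X^nX^n
N/III-1 ? II-1×II-2: X^NX^N|X^NX^n|X^nX^n
⇒ N over [I-1,I-2,II-1,II-2,II-3,III-1]: 18 consistent

II-1 ∈ {X^NX^n, X^nX^n}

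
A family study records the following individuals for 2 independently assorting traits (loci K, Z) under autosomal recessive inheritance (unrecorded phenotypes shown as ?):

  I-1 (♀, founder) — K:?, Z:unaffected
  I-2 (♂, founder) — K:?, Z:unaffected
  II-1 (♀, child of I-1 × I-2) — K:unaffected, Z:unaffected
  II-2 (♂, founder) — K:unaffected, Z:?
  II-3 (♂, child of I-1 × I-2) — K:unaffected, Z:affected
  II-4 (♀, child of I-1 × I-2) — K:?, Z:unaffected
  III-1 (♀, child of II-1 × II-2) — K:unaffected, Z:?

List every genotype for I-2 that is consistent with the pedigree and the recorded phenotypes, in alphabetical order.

I-2 ∈ {KK Zz, Kk Zz, kk Zz}

K/I-1 ? ·: KK|Kk|kk
K/I-2 ? ·: KK|Kk|kk
K/II-1 un I-1×I-2: KK|Kk
K/II-2 un ·: KK|Kk
K/II-3 un I-1×I-2: KK|Kk
K/II-4 ? I-1×I-2: KK|Kk|kk
K/III-1 un II-1×II-2: KK|Kk
⇒ K over [I-1,I-2,II-1,II-2,II-3,II-4,III-1]: 125 consistent
Z/I-1 un ·: Zz
Z/I-2 un ·: Zz
Z/II-1 un I-1×I-2: ZZ|Zz
Z/II-2 ? ·: ZZ|Zz|zz
Z/II-3 aff I-1×I-2: zz
Z/II-4 un I-1×I-2: ZZ|Zz
Z/III-1 ? II-1×II-2: ZZ|Zz|zz
⇒ Z over [I-1,I-2,II-1,II-2,II-3,II-4,III-1]: 22 consistent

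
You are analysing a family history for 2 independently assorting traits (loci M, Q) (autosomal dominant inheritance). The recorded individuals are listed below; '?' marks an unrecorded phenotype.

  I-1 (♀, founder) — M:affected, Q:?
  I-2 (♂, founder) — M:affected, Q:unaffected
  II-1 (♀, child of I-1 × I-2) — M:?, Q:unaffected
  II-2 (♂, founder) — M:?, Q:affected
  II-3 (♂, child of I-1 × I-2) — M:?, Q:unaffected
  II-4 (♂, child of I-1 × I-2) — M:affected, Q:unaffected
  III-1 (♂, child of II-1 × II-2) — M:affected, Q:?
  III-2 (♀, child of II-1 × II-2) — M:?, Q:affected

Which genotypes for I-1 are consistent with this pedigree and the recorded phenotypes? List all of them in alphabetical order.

I-1 ∈ {MM Qq, MM qq, Mm Qq, Mm qq}

M/I-1 aff ·: Mm|MM
M/I-2 aff ·: Mm|MM
M/II-1 ? I-1×I-2: mm|Mm|MM
M/II-2 ? ·: mm|Mm|MM
M/II-3 ? I-1×I-2: mm|Mm|MM
M/II-4 aff I-1×I-2: Mm|MM
M/III-1 aff II-1×II-2: Mm|MM
M/III-2 ? II-1×II-2: mm|Mm|MM
⇒ M over [I-1,I-2,II-1,II-2,II-3,II-4,III-1,III-2]: 276 consistent
Q/I-1 ? ·: qq|Qq
Q/I-2 un ·: qq
Q/II-1 un I-1×I-2: qq
Q/II-2 aff ·: Qq|QQ
Q/II-3 un I-1×I-2: qq
Q/II-4 un I-1×I-2: qq
Q/III-1 ? II-1×II-2: qq|Qq
Q/III-2 aff II-1×II-2: Qq
⇒ Q over [I-1,I-2,II-1,II-2,II-3,II-4,III-1,III-2]: 6 consistent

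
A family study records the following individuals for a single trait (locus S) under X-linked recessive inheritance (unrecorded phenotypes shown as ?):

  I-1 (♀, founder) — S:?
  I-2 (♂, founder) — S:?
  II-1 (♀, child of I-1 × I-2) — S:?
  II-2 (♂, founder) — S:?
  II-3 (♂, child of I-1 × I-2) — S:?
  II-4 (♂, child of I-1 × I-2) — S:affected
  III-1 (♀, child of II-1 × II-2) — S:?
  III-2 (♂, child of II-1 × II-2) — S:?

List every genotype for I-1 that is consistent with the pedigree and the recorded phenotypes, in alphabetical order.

I-1 ∈ {X^SX^s, X^sX^s}

S/I-1 ? ·: X^SX^s|X^sX^s
S/I-2 ? ·: X^SY|X^sY
S/II-1 ? I-1×I-2: X^SX^S|X^SX^s|X^sX^s
S/II-2 ? ·: X^SY|X^sY
S/II-3 ? I-1×I-2: X^SY|X^sY
S/II-4 aff I-1×I-2: X^sY
S/III-1 ? II-1×II-2: X^SX^S|X^SX^s|X^sX^s
S/III-2 ? II-1×II-2: X^SY|X^sY
⇒ S over [I-1,I-2,II-1,II-2,II-3,II-4,III-1,III-2]: 50 consistent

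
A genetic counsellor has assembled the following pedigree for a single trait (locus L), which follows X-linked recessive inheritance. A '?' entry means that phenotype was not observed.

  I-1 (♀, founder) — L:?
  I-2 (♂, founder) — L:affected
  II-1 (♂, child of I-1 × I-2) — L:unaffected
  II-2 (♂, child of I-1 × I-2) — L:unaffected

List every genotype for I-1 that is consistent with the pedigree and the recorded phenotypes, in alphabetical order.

I-1 ∈ {X^LX^L, X^LX^l}

L/I-1 ? ·: X^LX^L|X^LX^l
L/I-2 aff ·: X^lY
L/II-1 un I-1×I-2: X^LY
L/II-2 un I-1×I-2: X^LY
⇒ L over [I-1,I-2,II-1,II-2]: 2 consistent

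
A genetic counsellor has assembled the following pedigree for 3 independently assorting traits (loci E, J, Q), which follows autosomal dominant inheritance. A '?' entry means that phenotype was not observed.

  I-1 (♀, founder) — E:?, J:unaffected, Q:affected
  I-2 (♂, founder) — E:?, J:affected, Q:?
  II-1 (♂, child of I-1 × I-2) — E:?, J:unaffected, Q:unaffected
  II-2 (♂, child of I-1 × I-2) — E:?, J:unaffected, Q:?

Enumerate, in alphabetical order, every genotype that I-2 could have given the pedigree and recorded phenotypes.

E/I-1 ? ·: ee|Ee|EE
E/I-2 ? ·: ee|Ee|EE
E/II-1 ? I-1×I-2: ee|Ee|EE
E/II-2 ? I-1×I-2: ee|Ee|EE
⇒ E over [I-1,I-2,II-1,II-2]: 29 consistent
J/I-1 un ·: jj
J/I-2 aff ·: Jj
J/II-1 un I-1×I-2: jj
J/II-2 un I-1×I-2: jj
⇒ J over [I-1,I-2,II-1,II-2]: 1 consistent
Q/I-1 aff ·: Qq
Q/I-2 ? ·: qq|Qq
Q/II-1 un I-1×I-2: qq
Q/II-2 ? I-1×I-2: qq|Qq|QQ
⇒ Q over [I-1,I-2,II-1,II-2]: 5 consistent

I-2 ∈ {EE Jj Qq, EE Jj qq, Ee Jj Qq, Ee Jj qq, ee Jj Qq, ee Jj qq}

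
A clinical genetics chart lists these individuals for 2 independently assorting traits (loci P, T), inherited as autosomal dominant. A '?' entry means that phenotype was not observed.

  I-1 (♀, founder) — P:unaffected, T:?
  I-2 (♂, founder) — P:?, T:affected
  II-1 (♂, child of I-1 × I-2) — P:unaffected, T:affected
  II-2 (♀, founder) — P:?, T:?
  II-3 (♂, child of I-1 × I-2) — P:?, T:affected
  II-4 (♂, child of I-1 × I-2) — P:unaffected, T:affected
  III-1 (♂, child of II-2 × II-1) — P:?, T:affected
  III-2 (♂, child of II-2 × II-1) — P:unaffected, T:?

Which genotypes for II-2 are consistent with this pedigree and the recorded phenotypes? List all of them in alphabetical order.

II-2 ∈ {Pp TT, Pp Tt, Pp tt, pp TT, pp Tt, pp tt}

P/I-1 un ·: pp
P/I-2 ? ·: pp|Pp
P/II-1 un I-1×I-2: pp
P/II-2 ? ·: pp|Pp
P/II-3 ? I-1×I-2: pp|Pp
P/II-4 un I-1×I-2: pp
P/III-1 ? II-2×II-1: pp|Pp
P/III-2 un II-2×II-1: pp
⇒ P over [I-1,I-2,II-1,II-2,II-3,II-4,III-1,III-2]: 9 consistent
T/I-1 ? ·: tt|Tt|TT
T/I-2 aff ·: Tt|TT
T/II-1 aff I-1×I-2: Tt|TT
T/II-2 ? ·: tt|Tt|TT
T/II-3 aff I-1×I-2: Tt|TT
T/II-4 aff I-1×I-2: Tt|TT
T/III-1 aff II-2×II-1: Tt|TT
T/III-2 ? II-2×II-1: tt|Tt|TT
⇒ T over [I-1,I-2,II-1,II-2,II-3,II-4,III-1,III-2]: 246 consistent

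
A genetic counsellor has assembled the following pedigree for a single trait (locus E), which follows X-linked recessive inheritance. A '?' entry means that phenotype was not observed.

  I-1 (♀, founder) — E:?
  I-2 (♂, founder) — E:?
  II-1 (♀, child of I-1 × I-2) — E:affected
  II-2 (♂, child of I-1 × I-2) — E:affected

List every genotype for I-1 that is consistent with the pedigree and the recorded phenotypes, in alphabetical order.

E/I-1 ? ·: X^EX^e|X^eX^e
E/I-2 ? ·: X^eY
E/II-1 aff I-1×I-2: X^eX^e
E/II-2 aff I-1×I-2: X^eY
⇒ E over [I-1,I-2,II-1,II-2]: 2 consistent

I-1 ∈ {X^EX^e, X^eX^e}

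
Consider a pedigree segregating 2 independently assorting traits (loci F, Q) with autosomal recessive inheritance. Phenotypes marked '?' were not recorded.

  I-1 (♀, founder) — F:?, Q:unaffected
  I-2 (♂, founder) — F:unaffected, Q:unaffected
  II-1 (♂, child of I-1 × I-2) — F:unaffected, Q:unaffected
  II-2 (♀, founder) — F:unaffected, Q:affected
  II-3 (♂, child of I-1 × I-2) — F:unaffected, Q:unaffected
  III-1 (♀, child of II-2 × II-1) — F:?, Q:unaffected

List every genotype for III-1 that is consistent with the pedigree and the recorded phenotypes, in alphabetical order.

F/I-1 ? ·: FF|Ff|ff
F/I-2 un ·: FF|Ff
F/II-1 un I-1×I-2: FF|Ff
F/II-2 un ·: FF|Ff
F/II-3 un I-1×I-2: FF|Ff
F/III-1 ? II-2×II-1: FF|Ff|ff
⇒ F over [I-1,I-2,II-1,II-2,II-3,III-1]: 61 consistent
Q/I-1 un ·: QQ|Qq
Q/I-2 un ·: QQ|Qq
Q/II-1 un I-1×I-2: QQ|Qq
Q/II-2 aff ·: qq
Q/II-3 un I-1×I-2: QQ|Qq
Q/III-1 un II-2×II-1: Qq
⇒ Q over [I-1,I-2,II-1,II-2,II-3,III-1]: 13 consistent

III-1 ∈ {FF Qq, Ff Qq, ff Qq}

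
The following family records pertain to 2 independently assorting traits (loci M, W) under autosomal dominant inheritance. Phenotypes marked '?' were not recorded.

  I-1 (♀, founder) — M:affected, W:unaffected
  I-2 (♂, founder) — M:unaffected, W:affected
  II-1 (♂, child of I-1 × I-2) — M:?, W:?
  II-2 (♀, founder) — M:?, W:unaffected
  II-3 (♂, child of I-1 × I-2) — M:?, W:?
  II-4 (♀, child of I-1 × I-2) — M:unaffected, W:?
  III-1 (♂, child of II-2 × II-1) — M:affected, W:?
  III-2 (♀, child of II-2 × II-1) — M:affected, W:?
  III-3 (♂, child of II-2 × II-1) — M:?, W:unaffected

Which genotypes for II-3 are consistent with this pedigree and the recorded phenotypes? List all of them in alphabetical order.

II-3 ∈ {Mm Ww, Mm ww, mm Ww, mm ww}

M/I-1 aff ·: Mm
M/I-2 un ·: mm
M/II-1 ? I-1×I-2: mm|Mm
M/II-2 ? ·: mm|Mm|MM
M/II-3 ? I-1×I-2: mm|Mm
M/II-4 un I-1×I-2: mm
M/III-1 aff II-2×II-1: Mm|MM
M/III-2 aff II-2×II-1: Mm|MM
M/III-3 ? II-2×II-1: mm|Mm|MM
⇒ M over [I-1,I-2,II-1,II-2,II-3,II-4,III-1,III-2,III-3]: 50 consistent
W/I-1 un ·: ww
W/I-2 aff ·: Ww|WW
W/II-1 ? I-1×I-2: ww|Ww
W/II-2 un ·: ww
W/II-3 ? I-1×I-2: ww|Ww
W/II-4 ? I-1×I-2: ww|Ww
W/III-1 ? II-2×II-1: ww|Ww
W/III-2 ? II-2×II-1: ww|Ww
W/III-3 un II-2×II-1: ww
⇒ W over [I-1,I-2,II-1,II-2,II-3,II-4,III-1,III-2,III-3]: 24 consistent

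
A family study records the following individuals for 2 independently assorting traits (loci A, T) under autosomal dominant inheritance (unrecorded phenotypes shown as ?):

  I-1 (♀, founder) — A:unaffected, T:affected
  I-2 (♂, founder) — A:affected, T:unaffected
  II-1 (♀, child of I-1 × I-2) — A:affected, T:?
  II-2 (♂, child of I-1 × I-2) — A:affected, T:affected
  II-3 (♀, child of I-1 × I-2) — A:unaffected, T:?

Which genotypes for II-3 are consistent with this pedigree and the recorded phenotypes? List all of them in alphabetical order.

II-3 ∈ {aa Tt, aa tt}

A/I-1 un ·: aa
A/I-2 aff ·: Aa
A/II-1 aff I-1×I-2: Aa
A/II-2 aff I-1×I-2: Aa
A/II-3 un I-1×I-2: aa
⇒ A over [I-1,I-2,II-1,II-2,II-3]: 1 consistent
T/I-1 aff ·: Tt|TT
T/I-2 un ·: tt
T/II-1 ? I-1×I-2: tt|Tt
T/II-2 aff I-1×I-2: Tt
T/II-3 ? I-1×I-2: tt|Tt
⇒ T over [I-1,I-2,II-1,II-2,II-3]: 5 consistent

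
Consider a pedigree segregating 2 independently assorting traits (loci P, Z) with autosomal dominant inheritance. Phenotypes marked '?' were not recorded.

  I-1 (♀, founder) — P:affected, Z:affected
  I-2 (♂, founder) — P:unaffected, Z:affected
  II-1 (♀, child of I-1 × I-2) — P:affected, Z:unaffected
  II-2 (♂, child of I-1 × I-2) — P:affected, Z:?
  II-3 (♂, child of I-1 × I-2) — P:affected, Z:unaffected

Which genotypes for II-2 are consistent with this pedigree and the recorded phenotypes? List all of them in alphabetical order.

P/I-1 aff ·: Pp|PP
P/I-2 un ·: pp
P/II-1 aff I-1×I-2: Pp
P/II-2 aff I-1×I-2: Pp
P/II-3 aff I-1×I-2: Pp
⇒ P over [I-1,I-2,II-1,II-2,II-3]: 2 consistent
Z/I-1 aff ·: Zz
Z/I-2 aff ·: Zz
Z/II-1 un I-1×I-2: zz
Z/II-2 ? I-1×I-2: zz|Zz|ZZ
Z/II-3 un I-1×I-2: zz
⇒ Z over [I-1,I-2,II-1,II-2,II-3]: 3 consistent

II-2 ∈ {Pp ZZ, Pp Zz, Pp zz}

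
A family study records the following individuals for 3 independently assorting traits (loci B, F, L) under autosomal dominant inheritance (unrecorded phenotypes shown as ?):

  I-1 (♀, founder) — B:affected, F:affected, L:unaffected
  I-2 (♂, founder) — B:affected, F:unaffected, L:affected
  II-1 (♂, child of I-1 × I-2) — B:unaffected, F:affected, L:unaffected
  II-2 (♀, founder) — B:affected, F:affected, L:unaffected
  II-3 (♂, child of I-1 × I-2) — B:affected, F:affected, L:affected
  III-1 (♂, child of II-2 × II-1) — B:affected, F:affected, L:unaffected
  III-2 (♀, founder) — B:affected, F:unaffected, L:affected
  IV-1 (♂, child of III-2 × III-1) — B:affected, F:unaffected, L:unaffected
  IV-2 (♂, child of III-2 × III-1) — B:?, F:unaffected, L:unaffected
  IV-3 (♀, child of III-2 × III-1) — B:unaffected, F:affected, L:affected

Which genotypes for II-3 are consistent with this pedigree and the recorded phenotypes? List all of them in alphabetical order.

II-3 ∈ {BB Ff Ll, Bb Ff Ll}

B/I-1 aff ·: Bb
B/I-2 aff ·: Bb
B/II-1 un I-1×I-2: bb
B/II-2 aff ·: Bb|BB
B/II-3 aff I-1×I-2: Bb|BB
B/III-1 aff II-2×II-1: Bb
B/III-2 aff ·: Bb
B/IV-1 aff III-2×III-1: Bb|BB
B/IV-2 ? III-2×III-1: bb|Bb|BB
B/IV-3 un III-2×III-1: bb
⇒ B over [I-1,I-2,II-1,II-2,II-3,III-1,III-2,IV-1,IV-2,IV-3]: 24 consistent
F/I-1 aff ·: Ff|FF
F/I-2 un ·: ff
F/II-1 aff I-1×I-2: Ff
F/II-2 aff ·: Ff|FF
F/II-3 aff I-1×I-2: Ff
F/III-1 aff II-2×II-1: Ff
F/III-2 un ·: ff
F/IV-1 un III-2×III-1: ff
F/IV-2 un III-2×III-1: ff
F/IV-3 aff III-2×III-1: Ff
⇒ F over [I-1,I-2,II-1,II-2,II-3,III-1,III-2,IV-1,IV-2,IV-3]: 4 consistent
L/I-1 un ·: ll
L/I-2 aff ·: Ll
L/II-1 un I-1×I-2: ll
L/II-2 un ·: ll
L/II-3 aff I-1×I-2: Ll
L/III-1 un II-2×II-1: ll
L/III-2 aff ·: Ll
L/IV-1 un III-2×III-1: ll
L/IV-2 un III-2×III-1: ll
L/IV-3 aff III-2×III-1: Ll
⇒ L over [I-1,I-2,II-1,II-2,II-3,III-1,III-2,IV-1,IV-2,IV-3]: 1 consistent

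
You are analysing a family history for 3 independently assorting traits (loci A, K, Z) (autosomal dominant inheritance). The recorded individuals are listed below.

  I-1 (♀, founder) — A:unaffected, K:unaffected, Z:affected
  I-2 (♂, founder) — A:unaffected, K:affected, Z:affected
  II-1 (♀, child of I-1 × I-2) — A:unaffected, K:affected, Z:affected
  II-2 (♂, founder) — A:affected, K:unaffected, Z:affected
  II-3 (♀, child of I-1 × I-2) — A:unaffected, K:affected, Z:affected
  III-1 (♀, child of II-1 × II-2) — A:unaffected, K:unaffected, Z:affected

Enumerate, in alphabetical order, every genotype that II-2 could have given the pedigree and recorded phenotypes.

II-2 ∈ {Aa kk ZZ, Aa kk Zz}

A/I-1 un ·: aa
A/I-2 un ·: aa
A/II-1 un I-1×I-2: aa
A/II-2 aff ·: Aa
A/II-3 un I-1×I-2: aa
A/III-1 un II-1×II-2: aa
⇒ A over [I-1,I-2,II-1,II-2,II-3,III-1]: 1 consistent
K/I-1 un ·: kk
K/I-2 aff ·: Kk|KK
K/II-1 aff I-1×I-2: Kk
K/II-2 un ·: kk
K/II-3 aff I-1×I-2: Kk
K/III-1 un II-1×II-2: kk
⇒ K over [I-1,I-2,II-1,II-2,II-3,III-1]: 2 consistent
Z/I-1 aff ·: Zz|ZZ
Z/I-2 aff ·: Zz|ZZ
Z/II-1 aff I-1×I-2: Zz|ZZ
Z/II-2 aff ·: Zz|ZZ
Z/II-3 aff I-1×I-2: Zz|ZZ
Z/III-1 aff II-1×II-2: Zz|ZZ
⇒ Z over [I-1,I-2,II-1,II-2,II-3,III-1]: 45 consistent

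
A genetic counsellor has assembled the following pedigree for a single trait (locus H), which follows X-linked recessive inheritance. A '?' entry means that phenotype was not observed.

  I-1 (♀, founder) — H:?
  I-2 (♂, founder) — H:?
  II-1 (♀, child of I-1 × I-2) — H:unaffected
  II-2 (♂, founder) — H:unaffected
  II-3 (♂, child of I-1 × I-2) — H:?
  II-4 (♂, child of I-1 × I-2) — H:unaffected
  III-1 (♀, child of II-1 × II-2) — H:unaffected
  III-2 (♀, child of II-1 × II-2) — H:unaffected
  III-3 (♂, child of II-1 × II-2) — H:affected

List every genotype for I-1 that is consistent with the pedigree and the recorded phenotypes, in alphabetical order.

I-1 ∈ {X^HX^H, X^HX^h}

H/I-1 ? ·: X^HX^H|X^HX^h
H/I-2 ? ·: X^HY|X^hY
H/II-1 un I-1×I-2: X^HX^h
H/II-2 un ·: X^HY
H/II-3 ? I-1×I-2: X^HY|X^hY
H/II-4 un I-1×I-2: X^HY
H/III-1 un II-1×II-2: X^HX^H|X^HX^h
H/III-2 un II-1×II-2: X^HX^H|X^HX^h
H/III-3 aff II-1×II-2: X^hY
⇒ H over [I-1,I-2,II-1,II-2,II-3,II-4,III-1,III-2,III-3]: 20 consistent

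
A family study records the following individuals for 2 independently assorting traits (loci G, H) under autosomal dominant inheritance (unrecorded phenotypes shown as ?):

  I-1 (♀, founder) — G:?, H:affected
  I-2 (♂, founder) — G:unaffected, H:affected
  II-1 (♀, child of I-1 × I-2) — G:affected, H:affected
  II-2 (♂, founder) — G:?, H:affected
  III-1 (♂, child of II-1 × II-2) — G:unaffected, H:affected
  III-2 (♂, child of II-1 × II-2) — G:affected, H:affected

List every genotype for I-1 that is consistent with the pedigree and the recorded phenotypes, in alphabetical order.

G/I-1 ? ·: Gg|GG
G/I-2 un ·: gg
G/II-1 aff I-1×I-2: Gg
G/II-2 ? ·: gg|Gg
G/III-1 un II-1×II-2: gg
G/III-2 aff II-1×II-2: Gg|GG
⇒ G over [I-1,I-2,II-1,II-2,III-1,III-2]: 6 consistent
H/I-1 aff ·: Hh|HH
H/I-2 aff ·: Hh|HH
H/II-1 aff I-1×I-2: Hh|HH
H/II-2 aff ·: Hh|HH
H/III-1 aff II-1×II-2: Hh|HH
H/III-2 aff II-1×II-2: Hh|HH
⇒ H over [I-1,I-2,II-1,II-2,III-1,III-2]: 44 consistent

I-1 ∈ {GG HH, GG Hh, Gg HH, Gg Hh}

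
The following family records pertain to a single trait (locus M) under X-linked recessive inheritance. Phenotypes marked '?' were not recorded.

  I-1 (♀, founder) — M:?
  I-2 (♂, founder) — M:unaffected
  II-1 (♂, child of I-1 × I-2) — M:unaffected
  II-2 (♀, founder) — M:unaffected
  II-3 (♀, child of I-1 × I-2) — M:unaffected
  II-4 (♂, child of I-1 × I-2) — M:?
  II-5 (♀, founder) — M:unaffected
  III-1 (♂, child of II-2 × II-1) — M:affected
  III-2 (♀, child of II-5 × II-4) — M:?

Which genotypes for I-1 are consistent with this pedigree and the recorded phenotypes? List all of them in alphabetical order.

M/I-1 ? ·: X^MX^M|X^MX^m
M/I-2 un ·: X^MY
M/II-1 un I-1×I-2: X^MY
M/II-2 un ·: X^MX^m
M/II-3 un I-1×I-2: X^MX^M|X^MX^m
M/II-4 ? I-1×I-2: X^MY|X^mY
M/II-5 un ·: X^MX^M|X^MX^m
M/III-1 aff II-2×II-1: X^mY
M/III-2 ? II-5×II-4: X^MX^M|X^MX^m|X^mX^m
⇒ M over [I-1,I-2,II-1,II-2,II-3,II-4,II-5,III-1,III-2]: 15 consistent

I-1 ∈ {X^MX^M, X^MX^m}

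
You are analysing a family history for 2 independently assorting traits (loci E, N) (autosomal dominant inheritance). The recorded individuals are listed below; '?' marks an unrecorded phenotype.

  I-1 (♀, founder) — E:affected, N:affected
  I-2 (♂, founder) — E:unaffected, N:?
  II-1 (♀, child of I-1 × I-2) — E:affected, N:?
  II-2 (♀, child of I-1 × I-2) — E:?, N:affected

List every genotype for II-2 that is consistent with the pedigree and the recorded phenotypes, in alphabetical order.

E/I-1 aff ·: Ee|EE
E/I-2 un ·: ee
E/II-1 aff I-1×I-2: Ee
E/II-2 ? I-1×I-2: ee|Ee
⇒ E over [I-1,I-2,II-1,II-2]: 3 consistent
N/I-1 aff ·: Nn|NN
N/I-2 ? ·: nn|Nn|NN
N/II-1 ? I-1×I-2: nn|Nn|NN
N/II-2 aff I-1×I-2: Nn|NN
⇒ N over [I-1,I-2,II-1,II-2]: 18 consistent

II-2 ∈ {Ee NN, Ee Nn, ee NN, ee Nn}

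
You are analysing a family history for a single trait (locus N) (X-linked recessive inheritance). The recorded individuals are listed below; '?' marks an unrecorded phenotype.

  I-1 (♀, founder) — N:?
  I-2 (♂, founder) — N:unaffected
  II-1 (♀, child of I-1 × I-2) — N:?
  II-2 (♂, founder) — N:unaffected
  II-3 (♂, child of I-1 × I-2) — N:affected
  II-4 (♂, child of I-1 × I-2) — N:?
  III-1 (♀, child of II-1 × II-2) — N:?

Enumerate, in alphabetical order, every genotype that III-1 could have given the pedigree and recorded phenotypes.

III-1 ∈ {X^NX^N, X^NX^n}

N/I-1 ? ·: X^NX^n|X^nX^n
N/I-2 un ·: X^NY
N/II-1 ? I-1×I-2: X^NX^N|X^NX^n
N/II-2 un ·: X^NY
N/II-3 aff I-1×I-2: X^nY
N/II-4 ? I-1×I-2: X^NY|X^nY
N/III-1 ? II-1×II-2: X^NX^N|X^NX^n
⇒ N over [I-1,I-2,II-1,II-2,II-3,II-4,III-1]: 8 consistent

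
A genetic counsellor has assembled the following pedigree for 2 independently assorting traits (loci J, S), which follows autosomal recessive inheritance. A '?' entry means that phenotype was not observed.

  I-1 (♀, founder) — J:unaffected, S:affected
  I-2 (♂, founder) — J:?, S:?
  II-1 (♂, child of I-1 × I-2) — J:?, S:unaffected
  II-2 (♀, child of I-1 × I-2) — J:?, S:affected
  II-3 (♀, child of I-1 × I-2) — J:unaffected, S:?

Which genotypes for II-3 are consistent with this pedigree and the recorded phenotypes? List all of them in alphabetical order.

J/I-1 un ·: JJ|Jj
J/I-2 ? ·: JJ|Jj|jj
J/II-1 ? I-1×I-2: JJ|Jj|jj
J/II-2 ? I-1×I-2: JJ|Jj|jj
J/II-3 un I-1×I-2: JJ|Jj
⇒ J over [I-1,I-2,II-1,II-2,II-3]: 40 consistent
S/I-1 aff ·: ss
S/I-2 ? ·: Ss
S/II-1 un I-1×I-2: Ss
S/II-2 aff I-1×I-2: ss
S/II-3 ? I-1×I-2: Ss|ss
⇒ S over [I-1,I-2,II-1,II-2,II-3]: 2 consistent

II-3 ∈ {JJ Ss, JJ ss, Jj Ss, Jj ss}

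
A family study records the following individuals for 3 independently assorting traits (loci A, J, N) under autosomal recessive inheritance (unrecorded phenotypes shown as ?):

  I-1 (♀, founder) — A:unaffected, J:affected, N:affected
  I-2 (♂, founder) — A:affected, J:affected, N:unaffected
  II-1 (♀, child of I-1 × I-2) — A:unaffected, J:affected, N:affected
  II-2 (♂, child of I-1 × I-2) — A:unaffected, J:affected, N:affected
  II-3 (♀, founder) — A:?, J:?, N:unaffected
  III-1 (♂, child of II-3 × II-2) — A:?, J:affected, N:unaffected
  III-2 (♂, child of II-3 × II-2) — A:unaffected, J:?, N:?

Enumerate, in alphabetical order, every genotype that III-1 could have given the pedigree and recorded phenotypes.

A/I-1 un ·: AA|Aa
A/I-2 aff ·: aa
A/II-1 un I-1×I-2: Aa
A/II-2 un I-1×I-2: Aa
A/II-3 ? ·: AA|Aa|aa
A/III-1 ? II-3×II-2: AA|Aa|aa
A/III-2 un II-3×II-2: AA|Aa
⇒ A over [I-1,I-2,II-1,II-2,II-3,III-1,III-2]: 24 consistent
J/I-1 aff ·: jj
J/I-2 aff ·: jj
J/II-1 aff I-1×I-2: jj
J/II-2 aff I-1×I-2: jj
J/II-3 ? ·: Jj|jj
J/III-1 aff II-3×II-2: jj
J/III-2 ? II-3×II-2: Jj|jj
⇒ J over [I-1,I-2,II-1,II-2,II-3,III-1,III-2]: 3 consistent
N/I-1 aff ·: nn
N/I-2 un ·: Nn
N/II-1 aff I-1×I-2: nn
N/II-2 aff I-1×I-2: nn
N/II-3 un ·: NN|Nn
N/III-1 un II-3×II-2: Nn
N/III-2 ? II-3×II-2: Nn|nn
⇒ N over [I-1,I-2,II-1,II-2,II-3,III-1,III-2]: 3 consistent

III-1 ∈ {AA jj Nn, Aa jj Nn, aa jj Nn}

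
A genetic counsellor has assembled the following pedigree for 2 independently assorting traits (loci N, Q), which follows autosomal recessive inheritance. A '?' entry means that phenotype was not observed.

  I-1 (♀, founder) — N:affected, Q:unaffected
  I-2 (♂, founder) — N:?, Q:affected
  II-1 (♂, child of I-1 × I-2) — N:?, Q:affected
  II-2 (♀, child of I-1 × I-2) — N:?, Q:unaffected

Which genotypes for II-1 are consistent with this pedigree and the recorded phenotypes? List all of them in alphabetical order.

II-1 ∈ {Nn qq, nn qq}

N/I-1 aff ·: nn
N/I-2 ? ·: NN|Nn|nn
N/II-1 ? I-1×I-2: Nn|nn
N/II-2 ? I-1×I-2: Nn|nn
⇒ N over [I-1,I-2,II-1,II-2]: 6 consistent
Q/I-1 un ·: Qq
Q/I-2 aff ·: qq
Q/II-1 aff I-1×I-2: qq
Q/II-2 un I-1×I-2: Qq
⇒ Q over [I-1,I-2,II-1,II-2]: 1 consistent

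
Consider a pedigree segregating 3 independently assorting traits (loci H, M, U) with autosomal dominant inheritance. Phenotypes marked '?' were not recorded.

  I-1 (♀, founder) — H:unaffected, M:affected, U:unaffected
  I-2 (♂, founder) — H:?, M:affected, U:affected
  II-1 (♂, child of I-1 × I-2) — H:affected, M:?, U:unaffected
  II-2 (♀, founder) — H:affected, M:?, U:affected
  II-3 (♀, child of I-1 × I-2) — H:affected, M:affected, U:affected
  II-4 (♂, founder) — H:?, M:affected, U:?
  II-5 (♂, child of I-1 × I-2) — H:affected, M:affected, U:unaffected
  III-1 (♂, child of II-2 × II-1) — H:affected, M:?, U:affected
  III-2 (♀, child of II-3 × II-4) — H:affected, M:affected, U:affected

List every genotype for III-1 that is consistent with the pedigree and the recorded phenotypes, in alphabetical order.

III-1 ∈ {HH MM Uu, HH Mm Uu, HH mm Uu, Hh MM Uu, Hh Mm Uu, Hh mm Uu}

H/I-1 un ·: hh
H/I-2 ? ·: Hh|HH
H/II-1 aff I-1×I-2: Hh
H/II-2 aff ·: Hh|HH
H/II-3 aff I-1×I-2: Hh
H/II-4 ? ·: hh|Hh|HH
H/II-5 aff I-1×I-2: Hh
H/III-1 aff II-2×II-1: Hh|HH
H/III-2 aff II-3×II-4: Hh|HH
⇒ H over [I-1,I-2,II-1,II-2,II-3,II-4,II-5,III-1,III-2]: 40 consistent
M/I-1 aff ·: Mm|MM
M/I-2 aff ·: Mm|MM
M/II-1 ? I-1×I-2: mm|Mm|MM
M/II-2 ? ·: mm|Mm|MM
M/II-3 aff I-1×I-2: Mm|MM
M/II-4 aff ·: Mm|MM
M/II-5 aff I-1×I-2: Mm|MM
M/III-1 ? II-2×II-1: mm|Mm|MM
M/III-2 aff II-3×II-4: Mm|MM
⇒ M over [I-1,I-2,II-1,II-2,II-3,II-4,II-5,III-1,III-2]: 530 consistent
U/I-1 un ·: uu
U/I-2 aff ·: Uu
U/II-1 un I-1×I-2: uu
U/II-2 aff ·: Uu|UU
U/II-3 aff I-1×I-2: Uu
U/II-4 ? ·: uu|Uu|UU
U/II-5 un I-1×I-2: uu
U/III-1 aff II-2×II-1: Uu
U/III-2 aff II-3×II-4: Uu|UU
⇒ U over [I-1,I-2,II-1,II-2,II-3,II-4,II-5,III-1,III-2]: 10 consistent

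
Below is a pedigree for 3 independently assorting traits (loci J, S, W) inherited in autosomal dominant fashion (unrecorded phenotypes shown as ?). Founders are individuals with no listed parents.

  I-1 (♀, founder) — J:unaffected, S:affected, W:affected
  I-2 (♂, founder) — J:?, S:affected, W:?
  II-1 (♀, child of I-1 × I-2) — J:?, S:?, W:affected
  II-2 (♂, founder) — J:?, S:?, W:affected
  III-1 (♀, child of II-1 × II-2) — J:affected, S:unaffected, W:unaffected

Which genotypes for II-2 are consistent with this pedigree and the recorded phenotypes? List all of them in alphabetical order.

J/I-1 un ·: jj
J/I-2 ? ·: jj|Jj|JJ
J/II-1 ? I-1×I-2: jj|Jj
J/II-2 ? ·: jj|Jj|JJ
J/III-1 aff II-1×II-2: Jj|JJ
⇒ J over [I-1,I-2,II-1,II-2,III-1]: 14 consistent
S/I-1 aff ·: Ss|SS
S/I-2 aff ·: Ss|SS
S/II-1 ? I-1×I-2: ss|Ss
S/II-2 ? ·: ss|Ss
S/III-1 un II-1×II-2: ss
⇒ S over [I-1,I-2,II-1,II-2,III-1]: 8 consistent
W/I-1 aff ·: Ww|WW
W/I-2 ? ·: ww|Ww|WW
W/II-1 aff I-1×I-2: Ww
W/II-2 aff ·: Ww
W/III-1 un II-1×II-2: ww
⇒ W over [I-1,I-2,II-1,II-2,III-1]: 5 consistent

II-2 ∈ {JJ Ss Ww, JJ ss Ww, Jj Ss Ww, Jj ss Ww, jj Ss Ww, jj ss Ww}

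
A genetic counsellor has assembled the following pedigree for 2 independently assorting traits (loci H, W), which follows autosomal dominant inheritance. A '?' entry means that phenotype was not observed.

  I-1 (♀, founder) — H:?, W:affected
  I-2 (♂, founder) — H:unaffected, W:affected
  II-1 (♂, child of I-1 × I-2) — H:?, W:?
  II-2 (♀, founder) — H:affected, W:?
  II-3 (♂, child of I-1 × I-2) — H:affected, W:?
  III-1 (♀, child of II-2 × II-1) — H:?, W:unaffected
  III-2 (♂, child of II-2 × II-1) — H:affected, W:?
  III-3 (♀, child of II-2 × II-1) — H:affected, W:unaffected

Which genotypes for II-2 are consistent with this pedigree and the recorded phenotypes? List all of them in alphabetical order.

H/I-1 ? ·: Hh|HH
H/I-2 un ·: hh
H/II-1 ? I-1×I-2: hh|Hh
H/II-2 aff ·: Hh|HH
H/II-3 aff I-1×I-2: Hh
H/III-1 ? II-2×II-1: hh|Hh|HH
H/III-2 aff II-2×II-1: Hh|HH
H/III-3 aff II-2×II-1: Hh|HH
⇒ H over [I-1,I-2,II-1,II-2,II-3,III-1,III-2,III-3]: 43 consistent
W/I-1 aff ·: Ww|WW
W/I-2 aff ·: Ww|WW
W/II-1 ? I-1×I-2: ww|Ww
W/II-2 ? ·: ww|Ww
W/II-3 ? I-1×I-2: ww|Ww|WW
W/III-1 un II-2×II-1: ww
W/III-2 ? II-2×II-1: ww|Ww|WW
W/III-3 un II-2×II-1: ww
⇒ W over [I-1,I-2,II-1,II-2,II-3,III-1,III-2,III-3]: 44 consistent

II-2 ∈ {HH Ww, HH ww, Hh Ww, Hh ww}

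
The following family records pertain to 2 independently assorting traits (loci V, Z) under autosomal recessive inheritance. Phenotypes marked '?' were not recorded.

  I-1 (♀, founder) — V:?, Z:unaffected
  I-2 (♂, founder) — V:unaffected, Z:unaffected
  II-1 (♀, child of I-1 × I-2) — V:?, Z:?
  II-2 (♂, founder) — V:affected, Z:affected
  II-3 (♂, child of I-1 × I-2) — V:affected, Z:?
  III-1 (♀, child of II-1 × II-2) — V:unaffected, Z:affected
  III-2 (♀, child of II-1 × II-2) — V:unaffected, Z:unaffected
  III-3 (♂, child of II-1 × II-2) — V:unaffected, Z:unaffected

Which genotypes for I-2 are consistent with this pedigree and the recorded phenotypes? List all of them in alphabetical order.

V/I-1 ? ·: Vv|vv
V/I-2 un ·: Vv
V/II-1 ? I-1×I-2: VV|Vv
V/II-2 aff ·: vv
V/II-3 aff I-1×I-2: vv
V/III-1 un II-1×II-2: Vv
V/III-2 un II-1×II-2: Vv
V/III-3 un II-1×II-2: Vv
⇒ V over [I-1,I-2,II-1,II-2,II-3,III-1,III-2,III-3]: 3 consistent
Z/I-1 un ·: ZZ|Zz
Z/I-2 un ·: ZZ|Zz
Z/II-1 ? I-1×I-2: Zz
Z/II-2 aff ·: zz
Z/II-3 ? I-1×I-2: ZZ|Zz|zz
Z/III-1 aff II-1×II-2: zz
Z/III-2 un II-1×II-2: Zz
Z/III-3 un II-1×II-2: Zz
⇒ Z over [I-1,I-2,II-1,II-2,II-3,III-1,III-2,III-3]: 7 consistent

I-2 ∈ {Vv ZZ, Vv Zz}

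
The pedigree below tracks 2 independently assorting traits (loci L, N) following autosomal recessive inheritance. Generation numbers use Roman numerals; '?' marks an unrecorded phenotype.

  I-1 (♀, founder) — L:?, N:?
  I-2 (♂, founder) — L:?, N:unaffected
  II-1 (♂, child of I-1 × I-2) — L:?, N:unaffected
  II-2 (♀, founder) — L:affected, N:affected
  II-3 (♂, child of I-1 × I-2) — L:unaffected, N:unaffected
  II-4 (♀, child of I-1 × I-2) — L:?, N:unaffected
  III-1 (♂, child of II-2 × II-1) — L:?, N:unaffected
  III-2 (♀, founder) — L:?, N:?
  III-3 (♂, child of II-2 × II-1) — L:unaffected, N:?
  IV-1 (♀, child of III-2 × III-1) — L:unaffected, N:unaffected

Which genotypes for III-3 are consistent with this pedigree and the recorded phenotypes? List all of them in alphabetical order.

III-3 ∈ {Ll Nn, Ll nn}

L/I-1 ? ·: LL|Ll|ll
L/I-2 ? ·: LL|Ll|ll
L/II-1 ? I-1×I-2: LL|Ll
L/II-2 aff ·: ll
L/II-3 un I-1×I-2: LL|Ll
L/II-4 ? I-1×I-2: LL|Ll|ll
L/III-1 ? II-2×II-1: Ll|ll
L/III-2 ? ·: LL|Ll|ll
L/III-3 un II-2×II-1: Ll
L/IV-1 un III-2×III-1: LL|Ll
⇒ L over [I-1,I-2,II-1,II-2,II-3,II-4,III-1,III-2,III-3,IV-1]: 215 consistent
N/I-1 ? ·: NN|Nn|nn
N/I-2 un ·: NN|Nn
N/II-1 un I-1×I-2: NN|Nn
N/II-2 aff ·: nn
N/II-3 un I-1×I-2: NN|Nn
N/II-4 un I-1×I-2: NN|Nn
N/III-1 un II-2×II-1: Nn
N/III-2 ? ·: NN|Nn|nn
N/III-3 ? II-2×II-1: Nn|nn
N/IV-1 un III-2×III-1: NN|Nn
⇒ N over [I-1,I-2,II-1,II-2,II-3,II-4,III-1,III-2,III-3,IV-1]: 205 consistent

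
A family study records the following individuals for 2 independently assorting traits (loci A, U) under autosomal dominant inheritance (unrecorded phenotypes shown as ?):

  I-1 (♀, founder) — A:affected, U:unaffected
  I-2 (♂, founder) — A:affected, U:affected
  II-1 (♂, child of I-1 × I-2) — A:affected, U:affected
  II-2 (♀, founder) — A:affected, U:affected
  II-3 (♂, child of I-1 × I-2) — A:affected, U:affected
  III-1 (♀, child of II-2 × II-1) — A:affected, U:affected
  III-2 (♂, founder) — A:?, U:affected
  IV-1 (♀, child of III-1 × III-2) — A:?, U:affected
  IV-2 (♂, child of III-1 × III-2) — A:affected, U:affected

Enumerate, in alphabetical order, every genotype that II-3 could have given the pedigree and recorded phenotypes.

II-3 ∈ {AA Uu, Aa Uu}

A/I-1 aff ·: Aa|AA
A/I-2 aff ·: Aa|AA
A/II-1 aff I-1×I-2: Aa|AA
A/II-2 aff ·: Aa|AA
A/II-3 aff I-1×I-2: Aa|AA
A/III-1 aff II-2×II-1: Aa|AA
A/III-2 ? ·: aa|Aa|AA
A/IV-1 ? III-1×III-2: aa|Aa|AA
A/IV-2 aff III-1×III-2: Aa|AA
⇒ A over [I-1,I-2,II-1,II-2,II-3,III-1,III-2,IV-1,IV-2]: 384 consistent
U/I-1 un ·: uu
U/I-2 aff ·: Uu|UU
U/II-1 aff I-1×I-2: Uu
U/II-2 aff ·: Uu|UU
U/II-3 aff I-1×I-2: Uu
U/III-1 aff II-2×II-1: Uu|UU
U/III-2 aff ·: Uu|UU
U/IV-1 aff III-1×III-2: Uu|UU
U/IV-2 aff III-1×III-2: Uu|UU
⇒ U over [I-1,I-2,II-1,II-2,II-3,III-1,III-2,IV-1,IV-2]: 52 consistent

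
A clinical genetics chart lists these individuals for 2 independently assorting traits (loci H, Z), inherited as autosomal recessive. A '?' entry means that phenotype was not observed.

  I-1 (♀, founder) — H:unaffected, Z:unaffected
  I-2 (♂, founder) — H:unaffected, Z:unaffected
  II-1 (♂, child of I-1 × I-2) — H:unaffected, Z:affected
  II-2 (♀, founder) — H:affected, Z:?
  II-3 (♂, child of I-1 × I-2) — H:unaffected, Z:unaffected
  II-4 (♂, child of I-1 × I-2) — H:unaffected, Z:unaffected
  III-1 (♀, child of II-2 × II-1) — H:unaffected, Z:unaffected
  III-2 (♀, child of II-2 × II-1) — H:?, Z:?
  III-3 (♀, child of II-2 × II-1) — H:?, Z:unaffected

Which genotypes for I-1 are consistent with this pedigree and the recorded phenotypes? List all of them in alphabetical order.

I-1 ∈ {HH Zz, Hh Zz}

H/I-1 un ·: HH|Hh
H/I-2 un ·: HH|Hh
H/II-1 un I-1×I-2: HH|Hh
H/II-2 aff ·: hh
H/II-3 un I-1×I-2: HH|Hh
H/II-4 un I-1×I-2: HH|Hh
H/III-1 un II-2×II-1: Hh
H/III-2 ? II-2×II-1: Hh|hh
H/III-3 ? II-2×II-1: Hh|hh
⇒ H over [I-1,I-2,II-1,II-2,II-3,II-4,III-1,III-2,III-3]: 61 consistent
Z/I-1 un ·: Zz
Z/I-2 un ·: Zz
Z/II-1 aff I-1×I-2: zz
Z/II-2 ? ·: ZZ|Zz
Z/II-3 un I-1×I-2: ZZ|Zz
Z/II-4 un I-1×I-2: ZZ|Zz
Z/III-1 un II-2×II-1: Zz
Z/III-2 ? II-2×II-1: Zz|zz
Z/III-3 un II-2×II-1: Zz
⇒ Z over [I-1,I-2,II-1,II-2,II-3,II-4,III-1,III-2,III-3]: 12 consistent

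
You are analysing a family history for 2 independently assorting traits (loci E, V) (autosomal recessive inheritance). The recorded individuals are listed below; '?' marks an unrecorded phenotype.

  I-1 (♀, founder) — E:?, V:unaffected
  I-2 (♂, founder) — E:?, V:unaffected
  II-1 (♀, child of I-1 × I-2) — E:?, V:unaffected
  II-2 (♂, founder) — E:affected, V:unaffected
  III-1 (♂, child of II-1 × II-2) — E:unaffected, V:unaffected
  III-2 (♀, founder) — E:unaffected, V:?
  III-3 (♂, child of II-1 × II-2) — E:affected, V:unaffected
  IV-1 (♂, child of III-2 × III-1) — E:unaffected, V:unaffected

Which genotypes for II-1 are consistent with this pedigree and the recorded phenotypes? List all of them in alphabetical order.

II-1 ∈ {Ee VV, Ee Vv}

E/I-1 ? ·: EE|Ee|ee
E/I-2 ? ·: EE|Ee|ee
E/II-1 ? I-1×I-2: Ee
E/II-2 aff ·: ee
E/III-1 un II-1×II-2: Ee
E/III-2 un ·: EE|Ee
E/III-3 aff II-1×II-2: ee
E/IV-1 un III-2×III-1: EE|Ee
⇒ E over [I-1,I-2,II-1,II-2,III-1,III-2,III-3,IV-1]: 28 consistent
V/I-1 un ·: VV|Vv
V/I-2 un ·: VV|Vv
V/II-1 un I-1×I-2: VV|Vv
V/II-2 un ·: VV|Vv
V/III-1 un II-1×II-2: VV|Vv
V/III-2 ? ·: VV|Vv|vv
V/III-3 un II-1×II-2: VV|Vv
V/IV-1 un III-2×III-1: VV|Vv
⇒ V over [I-1,I-2,II-1,II-2,III-1,III-2,III-3,IV-1]: 196 consistent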